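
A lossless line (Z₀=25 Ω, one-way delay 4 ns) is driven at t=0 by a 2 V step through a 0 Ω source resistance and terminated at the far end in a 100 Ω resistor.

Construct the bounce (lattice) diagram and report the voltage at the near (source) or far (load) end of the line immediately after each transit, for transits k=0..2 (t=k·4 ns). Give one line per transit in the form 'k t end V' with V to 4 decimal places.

0 0 source 2.0000
1 4 load 3.2000
2 8 source 2.0000

Γ_L=0.600000, Γ_S=-1.000000; launch V₁=2·25/25=2.000000
k=0 src: V=2.0000
k=1 load: inc=2.000000, refl=2.000000·0.600000=1.2000; V=0.000000+2.000000+1.200000=3.2000
k=2 src: inc=1.200000, refl=1.200000·-1.000000=-1.2000; V=2.000000+1.200000+-1.200000=2.0000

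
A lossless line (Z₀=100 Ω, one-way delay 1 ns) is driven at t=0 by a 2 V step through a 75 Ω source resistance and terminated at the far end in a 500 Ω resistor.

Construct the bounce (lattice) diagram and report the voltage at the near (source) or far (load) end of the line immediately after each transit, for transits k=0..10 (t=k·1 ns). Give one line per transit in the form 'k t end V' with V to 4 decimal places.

Γ_L=0.666667, Γ_S=-0.142857; launch V₁=2·100/175=1.142857
k=0 src: V=1.1429
k=1 load: inc=1.142857, refl=1.142857·0.666667=0.7619; V=0.000000+1.142857+0.761905=1.9048
k=2 src: inc=0.761905, refl=0.761905·-0.142857=-0.1088; V=1.142857+0.761905+-0.108844=1.7959
k=3 load: inc=-0.108844, refl=-0.108844·0.666667=-0.0726; V=1.904762+-0.108844+-0.072562=1.7234
k=4 src: inc=-0.072562, refl=-0.072562·-0.142857=0.0104; V=1.795918+-0.072562+0.010366=1.7337
k=5 load: inc=0.010366, refl=0.010366·0.666667=0.0069; V=1.723356+0.010366+0.006911=1.7406
k=6 src: inc=0.006911, refl=0.006911·-0.142857=-0.0010; V=1.733722+0.006911+-0.000987=1.7396
k=7 load: inc=-0.000987, refl=-0.000987·0.666667=-0.0007; V=1.740633+-0.000987+-0.000658=1.7390
k=8 src: inc=-0.000658, refl=-0.000658·-0.142857=0.0001; V=1.739646+-0.000658+0.000094=1.7391
k=9 load: inc=0.000094, refl=0.000094·0.666667=0.0001; V=1.738987+0.000094+0.000063=1.7391
k=10 src: inc=0.000063, refl=0.000063·-0.142857=-0.0000; V=1.739081+0.000063+-0.000009=1.7391

0 0 source 1.1429
1 1 load 1.9048
2 2 source 1.7959
3 3 load 1.7234
4 4 source 1.7337
5 5 load 1.7406
6 6 source 1.7396
7 7 load 1.7390
8 8 source 1.7391
9 9 load 1.7391
10 10 source 1.7391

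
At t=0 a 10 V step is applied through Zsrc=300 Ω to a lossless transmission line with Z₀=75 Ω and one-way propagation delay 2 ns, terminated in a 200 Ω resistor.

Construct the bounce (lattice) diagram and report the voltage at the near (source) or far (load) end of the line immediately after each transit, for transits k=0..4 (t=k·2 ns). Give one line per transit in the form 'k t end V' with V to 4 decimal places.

Γ_L=0.454545, Γ_S=0.600000; launch V₁=10·75/375=2.000000
k=0 src: V=2.0000
k=1 load: inc=2.000000, refl=2.000000·0.454545=0.9091; V=0.000000+2.000000+0.909091=2.9091
k=2 src: inc=0.909091, refl=0.909091·0.600000=0.5455; V=2.000000+0.909091+0.545455=3.4545
k=3 load: inc=0.545455, refl=0.545455·0.454545=0.2479; V=2.909091+0.545455+0.247934=3.7025
k=4 src: inc=0.247934, refl=0.247934·0.600000=0.1488; V=3.454545+0.247934+0.148760=3.8512

0 0 source 2.0000
1 2 load 2.9091
2 4 source 3.4545
3 6 load 3.7025
4 8 source 3.8512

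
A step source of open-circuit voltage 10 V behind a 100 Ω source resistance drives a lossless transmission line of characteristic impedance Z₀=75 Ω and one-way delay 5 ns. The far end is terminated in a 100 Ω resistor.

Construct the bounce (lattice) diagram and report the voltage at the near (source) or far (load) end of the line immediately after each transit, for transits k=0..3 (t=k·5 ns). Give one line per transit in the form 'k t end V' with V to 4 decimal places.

0 0 source 4.2857
1 5 load 4.8980
2 10 source 4.9854
3 15 load 4.9979

Γ_L=0.142857, Γ_S=0.142857; launch V₁=10·75/175=4.285714
k=0 src: V=4.2857
k=1 load: inc=4.285714, refl=4.285714·0.142857=0.6122; V=0.000000+4.285714+0.612245=4.8980
k=2 src: inc=0.612245, refl=0.612245·0.142857=0.0875; V=4.285714+0.612245+0.087464=4.9854
k=3 load: inc=0.087464, refl=0.087464·0.142857=0.0125; V=4.897959+0.087464+0.012495=4.9979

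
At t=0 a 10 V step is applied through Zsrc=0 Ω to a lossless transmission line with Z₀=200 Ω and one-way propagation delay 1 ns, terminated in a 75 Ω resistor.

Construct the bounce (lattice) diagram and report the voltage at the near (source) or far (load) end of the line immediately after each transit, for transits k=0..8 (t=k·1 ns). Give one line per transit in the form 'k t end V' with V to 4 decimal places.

0 0 source 10.0000
1 1 load 5.4545
2 2 source 10.0000
3 3 load 7.9339
4 4 source 10.0000
5 5 load 9.0609
6 6 source 10.0000
7 7 load 9.5731
8 8 source 10.0000

Γ_L=-0.454545, Γ_S=-1.000000; launch V₁=10·200/200=10.000000
k=0 src: V=10.0000
k=1 load: inc=10.000000, refl=10.000000·-0.454545=-4.5455; V=0.000000+10.000000+-4.545455=5.4545
k=2 src: inc=-4.545455, refl=-4.545455·-1.000000=4.5455; V=10.000000+-4.545455+4.545455=10.0000
k=3 load: inc=4.545455, refl=4.545455·-0.454545=-2.0661; V=5.454545+4.545455+-2.066116=7.9339
k=4 src: inc=-2.066116, refl=-2.066116·-1.000000=2.0661; V=10.000000+-2.066116+2.066116=10.0000
k=5 load: inc=2.066116, refl=2.066116·-0.454545=-0.9391; V=7.933884+2.066116+-0.939144=9.0609
k=6 src: inc=-0.939144, refl=-0.939144·-1.000000=0.9391; V=10.000000+-0.939144+0.939144=10.0000
k=7 load: inc=0.939144, refl=0.939144·-0.454545=-0.4269; V=9.060856+0.939144+-0.426883=9.5731
k=8 src: inc=-0.426883, refl=-0.426883·-1.000000=0.4269; V=10.000000+-0.426883+0.426883=10.0000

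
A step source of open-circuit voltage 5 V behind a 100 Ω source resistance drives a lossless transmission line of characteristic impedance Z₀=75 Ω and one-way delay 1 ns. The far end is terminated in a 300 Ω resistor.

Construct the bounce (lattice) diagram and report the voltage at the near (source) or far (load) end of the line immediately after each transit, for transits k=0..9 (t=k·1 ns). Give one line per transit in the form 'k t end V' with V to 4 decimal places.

Γ_L=0.600000, Γ_S=0.142857; launch V₁=5·75/175=2.142857
k=0 src: V=2.1429
k=1 load: inc=2.142857, refl=2.142857·0.600000=1.2857; V=0.000000+2.142857+1.285714=3.4286
k=2 src: inc=1.285714, refl=1.285714·0.142857=0.1837; V=2.142857+1.285714+0.183673=3.6122
k=3 load: inc=0.183673, refl=0.183673·0.600000=0.1102; V=3.428571+0.183673+0.110204=3.7224
k=4 src: inc=0.110204, refl=0.110204·0.142857=0.0157; V=3.612245+0.110204+0.015743=3.7382
k=5 load: inc=0.015743, refl=0.015743·0.600000=0.0094; V=3.722449+0.015743+0.009446=3.7476
k=6 src: inc=0.009446, refl=0.009446·0.142857=0.0013; V=3.738192+0.009446+0.001349=3.7490
k=7 load: inc=0.001349, refl=0.001349·0.600000=0.0008; V=3.747638+0.001349+0.000810=3.7498
k=8 src: inc=0.000810, refl=0.000810·0.142857=0.0001; V=3.748988+0.000810+0.000116=3.7499
k=9 load: inc=0.000116, refl=0.000116·0.600000=0.0001; V=3.749798+0.000116+0.000069=3.7500

0 0 source 2.1429
1 1 load 3.4286
2 2 source 3.6122
3 3 load 3.7224
4 4 source 3.7382
5 5 load 3.7476
6 6 source 3.7490
7 7 load 3.7498
8 8 source 3.7499
9 9 load 3.7500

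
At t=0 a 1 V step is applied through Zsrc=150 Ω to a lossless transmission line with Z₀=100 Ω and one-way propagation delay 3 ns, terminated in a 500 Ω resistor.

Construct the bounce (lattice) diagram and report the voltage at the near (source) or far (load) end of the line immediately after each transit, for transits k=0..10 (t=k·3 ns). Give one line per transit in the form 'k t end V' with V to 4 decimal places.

0 0 source 0.4000
1 3 load 0.6667
2 6 source 0.7200
3 9 load 0.7556
4 12 source 0.7627
5 15 load 0.7674
6 18 source 0.7684
7 21 load 0.7690
8 24 source 0.7691
9 27 load 0.7692
10 30 source 0.7692

Γ_L=0.666667, Γ_S=0.200000; launch V₁=1·100/250=0.400000
k=0 src: V=0.4000
k=1 load: inc=0.400000, refl=0.400000·0.666667=0.2667; V=0.000000+0.400000+0.266667=0.6667
k=2 src: inc=0.266667, refl=0.266667·0.200000=0.0533; V=0.400000+0.266667+0.053333=0.7200
k=3 load: inc=0.053333, refl=0.053333·0.666667=0.0356; V=0.666667+0.053333+0.035556=0.7556
k=4 src: inc=0.035556, refl=0.035556·0.200000=0.0071; V=0.720000+0.035556+0.007111=0.7627
k=5 load: inc=0.007111, refl=0.007111·0.666667=0.0047; V=0.755556+0.007111+0.004741=0.7674
k=6 src: inc=0.004741, refl=0.004741·0.200000=0.0009; V=0.762667+0.004741+0.000948=0.7684
k=7 load: inc=0.000948, refl=0.000948·0.666667=0.0006; V=0.767407+0.000948+0.000632=0.7690
k=8 src: inc=0.000632, refl=0.000632·0.200000=0.0001; V=0.768356+0.000632+0.000126=0.7691
k=9 load: inc=0.000126, refl=0.000126·0.666667=0.0001; V=0.768988+0.000126+0.000084=0.7692
k=10 src: inc=0.000084, refl=0.000084·0.200000=0.0000; V=0.769114+0.000084+0.000017=0.7692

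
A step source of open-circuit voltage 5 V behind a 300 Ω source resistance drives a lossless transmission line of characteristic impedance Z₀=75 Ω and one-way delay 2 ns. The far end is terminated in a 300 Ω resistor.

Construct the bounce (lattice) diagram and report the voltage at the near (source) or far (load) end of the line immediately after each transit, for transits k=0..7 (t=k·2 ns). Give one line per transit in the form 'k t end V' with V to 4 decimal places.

0 0 source 1.0000
1 2 load 1.6000
2 4 source 1.9600
3 6 load 2.1760
4 8 source 2.3056
5 10 load 2.3834
6 12 source 2.4300
7 14 load 2.4580

Γ_L=0.600000, Γ_S=0.600000; launch V₁=5·75/375=1.000000
k=0 src: V=1.0000
k=1 load: inc=1.000000, refl=1.000000·0.600000=0.6000; V=0.000000+1.000000+0.600000=1.6000
k=2 src: inc=0.600000, refl=0.600000·0.600000=0.3600; V=1.000000+0.600000+0.360000=1.9600
k=3 load: inc=0.360000, refl=0.360000·0.600000=0.2160; V=1.600000+0.360000+0.216000=2.1760
k=4 src: inc=0.216000, refl=0.216000·0.600000=0.1296; V=1.960000+0.216000+0.129600=2.3056
k=5 load: inc=0.129600, refl=0.129600·0.600000=0.0778; V=2.176000+0.129600+0.077760=2.3834
k=6 src: inc=0.077760, refl=0.077760·0.600000=0.0467; V=2.305600+0.077760+0.046656=2.4300
k=7 load: inc=0.046656, refl=0.046656·0.600000=0.0280; V=2.383360+0.046656+0.027994=2.4580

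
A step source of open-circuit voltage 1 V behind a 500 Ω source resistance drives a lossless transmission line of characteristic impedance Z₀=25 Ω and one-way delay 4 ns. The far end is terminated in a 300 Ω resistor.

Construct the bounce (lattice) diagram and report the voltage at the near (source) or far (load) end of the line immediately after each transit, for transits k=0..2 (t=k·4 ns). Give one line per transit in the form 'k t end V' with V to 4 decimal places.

0 0 source 0.0476
1 4 load 0.0879
2 8 source 0.1244

Γ_L=0.846154, Γ_S=0.904762; launch V₁=1·25/525=0.047619
k=0 src: V=0.0476
k=1 load: inc=0.047619, refl=0.047619·0.846154=0.0403; V=0.000000+0.047619+0.040293=0.0879
k=2 src: inc=0.040293, refl=0.040293·0.904762=0.0365; V=0.047619+0.040293+0.036456=0.1244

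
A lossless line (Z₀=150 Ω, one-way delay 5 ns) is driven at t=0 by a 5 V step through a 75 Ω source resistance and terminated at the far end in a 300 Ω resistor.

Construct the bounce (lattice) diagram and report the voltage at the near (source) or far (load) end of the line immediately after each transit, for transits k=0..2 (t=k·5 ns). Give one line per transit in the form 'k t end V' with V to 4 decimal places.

0 0 source 3.3333
1 5 load 4.4444
2 10 source 4.0741

Γ_L=0.333333, Γ_S=-0.333333; launch V₁=5·150/225=3.333333
k=0 src: V=3.3333
k=1 load: inc=3.333333, refl=3.333333·0.333333=1.1111; V=0.000000+3.333333+1.111111=4.4444
k=2 src: inc=1.111111, refl=1.111111·-0.333333=-0.3704; V=3.333333+1.111111+-0.370370=4.0741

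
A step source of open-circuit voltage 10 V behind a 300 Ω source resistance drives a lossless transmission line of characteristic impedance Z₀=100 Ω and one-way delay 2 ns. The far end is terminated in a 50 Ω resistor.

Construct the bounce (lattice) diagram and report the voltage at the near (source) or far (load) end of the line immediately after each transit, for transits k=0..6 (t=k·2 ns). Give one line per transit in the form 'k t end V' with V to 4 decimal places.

Γ_L=-0.333333, Γ_S=0.500000; launch V₁=10·100/400=2.500000
k=0 src: V=2.5000
k=1 load: inc=2.500000, refl=2.500000·-0.333333=-0.8333; V=0.000000+2.500000+-0.833333=1.6667
k=2 src: inc=-0.833333, refl=-0.833333·0.500000=-0.4167; V=2.500000+-0.833333+-0.416667=1.2500
k=3 load: inc=-0.416667, refl=-0.416667·-0.333333=0.1389; V=1.666667+-0.416667+0.138889=1.3889
k=4 src: inc=0.138889, refl=0.138889·0.500000=0.0694; V=1.250000+0.138889+0.069444=1.4583
k=5 load: inc=0.069444, refl=0.069444·-0.333333=-0.0231; V=1.388889+0.069444+-0.023148=1.4352
k=6 src: inc=-0.023148, refl=-0.023148·0.500000=-0.0116; V=1.458333+-0.023148+-0.011574=1.4236

0 0 source 2.5000
1 2 load 1.6667
2 4 source 1.2500
3 6 load 1.3889
4 8 source 1.4583
5 10 load 1.4352
6 12 source 1.4236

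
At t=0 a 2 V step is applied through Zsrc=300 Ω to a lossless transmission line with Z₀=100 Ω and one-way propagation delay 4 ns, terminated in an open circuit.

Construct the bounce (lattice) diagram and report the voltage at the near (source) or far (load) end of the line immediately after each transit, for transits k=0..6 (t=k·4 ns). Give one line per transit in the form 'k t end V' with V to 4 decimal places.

0 0 source 0.5000
1 4 load 1.0000
2 8 source 1.2500
3 12 load 1.5000
4 16 source 1.6250
5 20 load 1.7500
6 24 source 1.8125

Γ_L=1.000000, Γ_S=0.500000; launch V₁=2·100/400=0.500000
k=0 src: V=0.5000
k=1 load: inc=0.500000, refl=0.500000·1.000000=0.5000; V=0.000000+0.500000+0.500000=1.0000
k=2 src: inc=0.500000, refl=0.500000·0.500000=0.2500; V=0.500000+0.500000+0.250000=1.2500
k=3 load: inc=0.250000, refl=0.250000·1.000000=0.2500; V=1.000000+0.250000+0.250000=1.5000
k=4 src: inc=0.250000, refl=0.250000·0.500000=0.1250; V=1.250000+0.250000+0.125000=1.6250
k=5 load: inc=0.125000, refl=0.125000·1.000000=0.1250; V=1.500000+0.125000+0.125000=1.7500
k=6 src: inc=0.125000, refl=0.125000·0.500000=0.0625; V=1.625000+0.125000+0.062500=1.8125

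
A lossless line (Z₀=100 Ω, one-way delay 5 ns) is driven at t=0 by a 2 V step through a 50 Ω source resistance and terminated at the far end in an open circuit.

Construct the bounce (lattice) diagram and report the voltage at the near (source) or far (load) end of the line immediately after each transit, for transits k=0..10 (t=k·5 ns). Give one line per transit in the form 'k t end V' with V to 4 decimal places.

Γ_L=1.000000, Γ_S=-0.333333; launch V₁=2·100/150=1.333333
k=0 src: V=1.3333
k=1 load: inc=1.333333, refl=1.333333·1.000000=1.3333; V=0.000000+1.333333+1.333333=2.6667
k=2 src: inc=1.333333, refl=1.333333·-0.333333=-0.4444; V=1.333333+1.333333+-0.444444=2.2222
k=3 load: inc=-0.444444, refl=-0.444444·1.000000=-0.4444; V=2.666667+-0.444444+-0.444444=1.7778
k=4 src: inc=-0.444444, refl=-0.444444·-0.333333=0.1481; V=2.222222+-0.444444+0.148148=1.9259
k=5 load: inc=0.148148, refl=0.148148·1.000000=0.1481; V=1.777778+0.148148+0.148148=2.0741
k=6 src: inc=0.148148, refl=0.148148·-0.333333=-0.0494; V=1.925926+0.148148+-0.049383=2.0247
k=7 load: inc=-0.049383, refl=-0.049383·1.000000=-0.0494; V=2.074074+-0.049383+-0.049383=1.9753
k=8 src: inc=-0.049383, refl=-0.049383·-0.333333=0.0165; V=2.024691+-0.049383+0.016461=1.9918
k=9 load: inc=0.016461, refl=0.016461·1.000000=0.0165; V=1.975309+0.016461+0.016461=2.0082
k=10 src: inc=0.016461, refl=0.016461·-0.333333=-0.0055; V=1.991770+0.016461+-0.005487=2.0027

0 0 source 1.3333
1 5 load 2.6667
2 10 source 2.2222
3 15 load 1.7778
4 20 source 1.9259
5 25 load 2.0741
6 30 source 2.0247
7 35 load 1.9753
8 40 source 1.9918
9 45 load 2.0082
10 50 source 2.0027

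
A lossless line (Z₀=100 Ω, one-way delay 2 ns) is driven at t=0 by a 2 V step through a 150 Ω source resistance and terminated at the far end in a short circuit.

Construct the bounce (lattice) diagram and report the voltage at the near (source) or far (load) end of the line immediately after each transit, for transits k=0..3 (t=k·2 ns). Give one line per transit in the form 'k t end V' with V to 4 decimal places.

Γ_L=-1.000000, Γ_S=0.200000; launch V₁=2·100/250=0.800000
k=0 src: V=0.8000
k=1 load: inc=0.800000, refl=0.800000·-1.000000=-0.8000; V=0.000000+0.800000+-0.800000=0.0000
k=2 src: inc=-0.800000, refl=-0.800000·0.200000=-0.1600; V=0.800000+-0.800000+-0.160000=-0.1600
k=3 load: inc=-0.160000, refl=-0.160000·-1.000000=0.1600; V=0.000000+-0.160000+0.160000=0.0000

0 0 source 0.8000
1 2 load 0.0000
2 4 source -0.1600
3 6 load 0.0000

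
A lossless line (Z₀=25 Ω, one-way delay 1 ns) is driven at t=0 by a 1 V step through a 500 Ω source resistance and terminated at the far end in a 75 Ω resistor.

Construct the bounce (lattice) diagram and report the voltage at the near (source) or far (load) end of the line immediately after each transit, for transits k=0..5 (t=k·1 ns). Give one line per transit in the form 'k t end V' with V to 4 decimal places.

0 0 source 0.0476
1 1 load 0.0714
2 2 source 0.0930
3 3 load 0.1037
4 4 source 0.1135
5 5 load 0.1184

Γ_L=0.500000, Γ_S=0.904762; launch V₁=1·25/525=0.047619
k=0 src: V=0.0476
k=1 load: inc=0.047619, refl=0.047619·0.500000=0.0238; V=0.000000+0.047619+0.023810=0.0714
k=2 src: inc=0.023810, refl=0.023810·0.904762=0.0215; V=0.047619+0.023810+0.021542=0.0930
k=3 load: inc=0.021542, refl=0.021542·0.500000=0.0108; V=0.071429+0.021542+0.010771=0.1037
k=4 src: inc=0.010771, refl=0.010771·0.904762=0.0097; V=0.092971+0.010771+0.009745=0.1135
k=5 load: inc=0.009745, refl=0.009745·0.500000=0.0049; V=0.103741+0.009745+0.004873=0.1184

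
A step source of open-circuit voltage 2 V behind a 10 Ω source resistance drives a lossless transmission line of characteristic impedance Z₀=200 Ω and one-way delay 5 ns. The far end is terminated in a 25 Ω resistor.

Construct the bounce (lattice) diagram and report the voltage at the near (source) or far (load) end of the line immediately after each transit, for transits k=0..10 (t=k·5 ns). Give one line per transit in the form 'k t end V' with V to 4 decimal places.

Γ_L=-0.777778, Γ_S=-0.904762; launch V₁=2·200/210=1.904762
k=0 src: V=1.9048
k=1 load: inc=1.904762, refl=1.904762·-0.777778=-1.4815; V=0.000000+1.904762+-1.481481=0.4233
k=2 src: inc=-1.481481, refl=-1.481481·-0.904762=1.3404; V=1.904762+-1.481481+1.340388=1.7637
k=3 load: inc=1.340388, refl=1.340388·-0.777778=-1.0425; V=0.423280+1.340388+-1.042524=0.7211
k=4 src: inc=-1.042524, refl=-1.042524·-0.904762=0.9432; V=1.763668+-1.042524+0.943236=1.6644
k=5 load: inc=0.943236, refl=0.943236·-0.777778=-0.7336; V=0.721144+0.943236+-0.733628=0.9308
k=6 src: inc=-0.733628, refl=-0.733628·-0.904762=0.6638; V=1.664380+-0.733628+0.663759=1.5945
k=7 load: inc=0.663759, refl=0.663759·-0.777778=-0.5163; V=0.930752+0.663759+-0.516257=1.0783
k=8 src: inc=-0.516257, refl=-0.516257·-0.904762=0.4671; V=1.594511+-0.516257+0.467089=1.5453
k=9 load: inc=0.467089, refl=0.467089·-0.777778=-0.3633; V=1.078254+0.467089+-0.363292=1.1821
k=10 src: inc=-0.363292, refl=-0.363292·-0.904762=0.3287; V=1.545344+-0.363292+0.328693=1.5107

0 0 source 1.9048
1 5 load 0.4233
2 10 source 1.7637
3 15 load 0.7211
4 20 source 1.6644
5 25 load 0.9308
6 30 source 1.5945
7 35 load 1.0783
8 40 source 1.5453
9 45 load 1.1821
10 50 source 1.5107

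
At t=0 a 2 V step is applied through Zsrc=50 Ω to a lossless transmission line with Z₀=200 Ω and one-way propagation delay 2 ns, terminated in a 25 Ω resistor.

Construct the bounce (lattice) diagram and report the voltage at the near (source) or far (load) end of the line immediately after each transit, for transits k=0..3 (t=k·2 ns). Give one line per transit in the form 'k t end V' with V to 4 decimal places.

Γ_L=-0.777778, Γ_S=-0.600000; launch V₁=2·200/250=1.600000
k=0 src: V=1.6000
k=1 load: inc=1.600000, refl=1.600000·-0.777778=-1.2444; V=0.000000+1.600000+-1.244444=0.3556
k=2 src: inc=-1.244444, refl=-1.244444·-0.600000=0.7467; V=1.600000+-1.244444+0.746667=1.1022
k=3 load: inc=0.746667, refl=0.746667·-0.777778=-0.5807; V=0.355556+0.746667+-0.580741=0.5215

0 0 source 1.6000
1 2 load 0.3556
2 4 source 1.1022
3 6 load 0.5215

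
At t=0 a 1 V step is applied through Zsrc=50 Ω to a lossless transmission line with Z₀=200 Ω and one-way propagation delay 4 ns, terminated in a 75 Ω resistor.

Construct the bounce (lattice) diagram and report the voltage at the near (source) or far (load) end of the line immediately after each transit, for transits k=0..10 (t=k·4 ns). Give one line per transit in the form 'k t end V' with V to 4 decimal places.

Γ_L=-0.454545, Γ_S=-0.600000; launch V₁=1·200/250=0.800000
k=0 src: V=0.8000
k=1 load: inc=0.800000, refl=0.800000·-0.454545=-0.3636; V=0.000000+0.800000+-0.363636=0.4364
k=2 src: inc=-0.363636, refl=-0.363636·-0.600000=0.2182; V=0.800000+-0.363636+0.218182=0.6545
k=3 load: inc=0.218182, refl=0.218182·-0.454545=-0.0992; V=0.436364+0.218182+-0.099174=0.5554
k=4 src: inc=-0.099174, refl=-0.099174·-0.600000=0.0595; V=0.654545+-0.099174+0.059504=0.6149
k=5 load: inc=0.059504, refl=0.059504·-0.454545=-0.0270; V=0.555372+0.059504+-0.027047=0.5878
k=6 src: inc=-0.027047, refl=-0.027047·-0.600000=0.0162; V=0.614876+-0.027047+0.016228=0.6041
k=7 load: inc=0.016228, refl=0.016228·-0.454545=-0.0074; V=0.587829+0.016228+-0.007377=0.5967
k=8 src: inc=-0.007377, refl=-0.007377·-0.600000=0.0044; V=0.604057+-0.007377+0.004426=0.6011
k=9 load: inc=0.004426, refl=0.004426·-0.454545=-0.0020; V=0.596681+0.004426+-0.002012=0.5991
k=10 src: inc=-0.002012, refl=-0.002012·-0.600000=0.0012; V=0.601106+-0.002012+0.001207=0.6003

0 0 source 0.8000
1 4 load 0.4364
2 8 source 0.6545
3 12 load 0.5554
4 16 source 0.6149
5 20 load 0.5878
6 24 source 0.6041
7 28 load 0.5967
8 32 source 0.6011
9 36 load 0.5991
10 40 source 0.6003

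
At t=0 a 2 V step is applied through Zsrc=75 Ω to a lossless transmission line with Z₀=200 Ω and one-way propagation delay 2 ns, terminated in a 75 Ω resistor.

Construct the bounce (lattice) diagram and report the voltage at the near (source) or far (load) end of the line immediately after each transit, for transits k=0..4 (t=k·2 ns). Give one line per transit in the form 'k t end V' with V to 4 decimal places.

0 0 source 1.4545
1 2 load 0.7934
2 4 source 1.0939
3 6 load 0.9573
4 8 source 1.0194

Γ_L=-0.454545, Γ_S=-0.454545; launch V₁=2·200/275=1.454545
k=0 src: V=1.4545
k=1 load: inc=1.454545, refl=1.454545·-0.454545=-0.6612; V=0.000000+1.454545+-0.661157=0.7934
k=2 src: inc=-0.661157, refl=-0.661157·-0.454545=0.3005; V=1.454545+-0.661157+0.300526=1.0939
k=3 load: inc=0.300526, refl=0.300526·-0.454545=-0.1366; V=0.793388+0.300526+-0.136603=0.9573
k=4 src: inc=-0.136603, refl=-0.136603·-0.454545=0.0621; V=1.093914+-0.136603+0.062092=1.0194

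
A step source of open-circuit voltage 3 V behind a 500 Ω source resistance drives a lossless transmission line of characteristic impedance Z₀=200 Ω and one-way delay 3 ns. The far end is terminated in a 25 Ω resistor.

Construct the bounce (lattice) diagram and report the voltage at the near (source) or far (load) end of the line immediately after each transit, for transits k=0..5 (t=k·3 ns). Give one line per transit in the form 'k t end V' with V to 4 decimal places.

Γ_L=-0.777778, Γ_S=0.428571; launch V₁=3·200/700=0.857143
k=0 src: V=0.8571
k=1 load: inc=0.857143, refl=0.857143·-0.777778=-0.6667; V=0.000000+0.857143+-0.666667=0.1905
k=2 src: inc=-0.666667, refl=-0.666667·0.428571=-0.2857; V=0.857143+-0.666667+-0.285714=-0.0952
k=3 load: inc=-0.285714, refl=-0.285714·-0.777778=0.2222; V=0.190476+-0.285714+0.222222=0.1270
k=4 src: inc=0.222222, refl=0.222222·0.428571=0.0952; V=-0.095238+0.222222+0.095238=0.2222
k=5 load: inc=0.095238, refl=0.095238·-0.777778=-0.0741; V=0.126984+0.095238+-0.074074=0.1481

0 0 source 0.8571
1 3 load 0.1905
2 6 source -0.0952
3 9 load 0.1270
4 12 source 0.2222
5 15 load 0.1481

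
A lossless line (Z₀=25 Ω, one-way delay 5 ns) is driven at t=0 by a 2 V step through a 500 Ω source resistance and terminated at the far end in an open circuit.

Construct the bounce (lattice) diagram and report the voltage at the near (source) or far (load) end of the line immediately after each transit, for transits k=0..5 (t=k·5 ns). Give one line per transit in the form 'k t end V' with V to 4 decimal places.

0 0 source 0.0952
1 5 load 0.1905
2 10 source 0.2766
3 15 load 0.3628
4 20 source 0.4408
5 25 load 0.5187

Γ_L=1.000000, Γ_S=0.904762; launch V₁=2·25/525=0.095238
k=0 src: V=0.0952
k=1 load: inc=0.095238, refl=0.095238·1.000000=0.0952; V=0.000000+0.095238+0.095238=0.1905
k=2 src: inc=0.095238, refl=0.095238·0.904762=0.0862; V=0.095238+0.095238+0.086168=0.2766
k=3 load: inc=0.086168, refl=0.086168·1.000000=0.0862; V=0.190476+0.086168+0.086168=0.3628
k=4 src: inc=0.086168, refl=0.086168·0.904762=0.0780; V=0.276644+0.086168+0.077961=0.4408
k=5 load: inc=0.077961, refl=0.077961·1.000000=0.0780; V=0.362812+0.077961+0.077961=0.5187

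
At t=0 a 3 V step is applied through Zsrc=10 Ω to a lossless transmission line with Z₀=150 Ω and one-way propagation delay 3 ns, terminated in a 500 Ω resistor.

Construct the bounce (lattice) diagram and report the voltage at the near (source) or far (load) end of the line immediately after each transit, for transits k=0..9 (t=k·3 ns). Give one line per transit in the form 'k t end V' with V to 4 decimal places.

0 0 source 2.8125
1 3 load 4.3269
2 6 source 3.0018
3 9 load 2.2883
4 12 source 2.9126
5 15 load 3.2488
6 18 source 2.9546
7 21 load 2.7962
8 24 source 2.9348
9 27 load 3.0095

Γ_L=0.538462, Γ_S=-0.875000; launch V₁=3·150/160=2.812500
k=0 src: V=2.8125
k=1 load: inc=2.812500, refl=2.812500·0.538462=1.5144; V=0.000000+2.812500+1.514423=4.3269
k=2 src: inc=1.514423, refl=1.514423·-0.875000=-1.3251; V=2.812500+1.514423+-1.325120=3.0018
k=3 load: inc=-1.325120, refl=-1.325120·0.538462=-0.7135; V=4.326923+-1.325120+-0.713526=2.2883
k=4 src: inc=-0.713526, refl=-0.713526·-0.875000=0.6243; V=3.001803+-0.713526+0.624335=2.9126
k=5 load: inc=0.624335, refl=0.624335·0.538462=0.3362; V=2.288277+0.624335+0.336181=3.2488
k=6 src: inc=0.336181, refl=0.336181·-0.875000=-0.2942; V=2.912612+0.336181+-0.294158=2.9546
k=7 load: inc=-0.294158, refl=-0.294158·0.538462=-0.1584; V=3.248793+-0.294158+-0.158393=2.7962
k=8 src: inc=-0.158393, refl=-0.158393·-0.875000=0.1386; V=2.954635+-0.158393+0.138594=2.9348
k=9 load: inc=0.138594, refl=0.138594·0.538462=0.0746; V=2.796242+0.138594+0.074627=3.0095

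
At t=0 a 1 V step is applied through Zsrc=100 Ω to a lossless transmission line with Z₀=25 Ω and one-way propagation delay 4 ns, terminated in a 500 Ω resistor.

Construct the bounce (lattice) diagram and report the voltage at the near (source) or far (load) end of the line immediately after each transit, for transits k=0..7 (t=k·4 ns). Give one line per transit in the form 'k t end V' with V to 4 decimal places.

0 0 source 0.2000
1 4 load 0.3810
2 8 source 0.4895
3 12 load 0.5878
4 16 source 0.6467
5 20 load 0.7000
6 24 source 0.7320
7 28 load 0.7610

Γ_L=0.904762, Γ_S=0.600000; launch V₁=1·25/125=0.200000
k=0 src: V=0.2000
k=1 load: inc=0.200000, refl=0.200000·0.904762=0.1810; V=0.000000+0.200000+0.180952=0.3810
k=2 src: inc=0.180952, refl=0.180952·0.600000=0.1086; V=0.200000+0.180952+0.108571=0.4895
k=3 load: inc=0.108571, refl=0.108571·0.904762=0.0982; V=0.380952+0.108571+0.098231=0.5878
k=4 src: inc=0.098231, refl=0.098231·0.600000=0.0589; V=0.489524+0.098231+0.058939=0.6467
k=5 load: inc=0.058939, refl=0.058939·0.904762=0.0533; V=0.587755+0.058939+0.053326=0.7000
k=6 src: inc=0.053326, refl=0.053326·0.600000=0.0320; V=0.646694+0.053326+0.031995=0.7320
k=7 load: inc=0.031995, refl=0.031995·0.904762=0.0289; V=0.700019+0.031995+0.028948=0.7610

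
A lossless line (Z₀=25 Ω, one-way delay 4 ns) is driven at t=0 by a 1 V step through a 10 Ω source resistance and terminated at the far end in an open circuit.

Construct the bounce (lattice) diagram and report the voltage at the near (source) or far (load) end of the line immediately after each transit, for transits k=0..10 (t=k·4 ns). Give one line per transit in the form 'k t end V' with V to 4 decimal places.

Γ_L=1.000000, Γ_S=-0.428571; launch V₁=1·25/35=0.714286
k=0 src: V=0.7143
k=1 load: inc=0.714286, refl=0.714286·1.000000=0.7143; V=0.000000+0.714286+0.714286=1.4286
k=2 src: inc=0.714286, refl=0.714286·-0.428571=-0.3061; V=0.714286+0.714286+-0.306122=1.1224
k=3 load: inc=-0.306122, refl=-0.306122·1.000000=-0.3061; V=1.428571+-0.306122+-0.306122=0.8163
k=4 src: inc=-0.306122, refl=-0.306122·-0.428571=0.1312; V=1.122449+-0.306122+0.131195=0.9475
k=5 load: inc=0.131195, refl=0.131195·1.000000=0.1312; V=0.816327+0.131195+0.131195=1.0787
k=6 src: inc=0.131195, refl=0.131195·-0.428571=-0.0562; V=0.947522+0.131195+-0.056227=1.0225
k=7 load: inc=-0.056227, refl=-0.056227·1.000000=-0.0562; V=1.078717+-0.056227+-0.056227=0.9663
k=8 src: inc=-0.056227, refl=-0.056227·-0.428571=0.0241; V=1.022491+-0.056227+0.024097=0.9904
k=9 load: inc=0.024097, refl=0.024097·1.000000=0.0241; V=0.966264+0.024097+0.024097=1.0145
k=10 src: inc=0.024097, refl=0.024097·-0.428571=-0.0103; V=0.990361+0.024097+-0.010327=1.0041

0 0 source 0.7143
1 4 load 1.4286
2 8 source 1.1224
3 12 load 0.8163
4 16 source 0.9475
5 20 load 1.0787
6 24 source 1.0225
7 28 load 0.9663
8 32 source 0.9904
9 36 load 1.0145
10 40 source 1.0041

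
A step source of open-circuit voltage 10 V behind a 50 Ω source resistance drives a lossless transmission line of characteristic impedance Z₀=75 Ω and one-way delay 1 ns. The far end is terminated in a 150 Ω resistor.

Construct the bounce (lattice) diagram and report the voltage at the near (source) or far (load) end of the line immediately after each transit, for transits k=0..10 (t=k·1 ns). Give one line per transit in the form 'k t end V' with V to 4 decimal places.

Γ_L=0.333333, Γ_S=-0.200000; launch V₁=10·75/125=6.000000
k=0 src: V=6.0000
k=1 load: inc=6.000000, refl=6.000000·0.333333=2.0000; V=0.000000+6.000000+2.000000=8.0000
k=2 src: inc=2.000000, refl=2.000000·-0.200000=-0.4000; V=6.000000+2.000000+-0.400000=7.6000
k=3 load: inc=-0.400000, refl=-0.400000·0.333333=-0.1333; V=8.000000+-0.400000+-0.133333=7.4667
k=4 src: inc=-0.133333, refl=-0.133333·-0.200000=0.0267; V=7.600000+-0.133333+0.026667=7.4933
k=5 load: inc=0.026667, refl=0.026667·0.333333=0.0089; V=7.466667+0.026667+0.008889=7.5022
k=6 src: inc=0.008889, refl=0.008889·-0.200000=-0.0018; V=7.493333+0.008889+-0.001778=7.5004
k=7 load: inc=-0.001778, refl=-0.001778·0.333333=-0.0006; V=7.502222+-0.001778+-0.000593=7.4999
k=8 src: inc=-0.000593, refl=-0.000593·-0.200000=0.0001; V=7.500444+-0.000593+0.000119=7.5000
k=9 load: inc=0.000119, refl=0.000119·0.333333=0.0000; V=7.499852+0.000119+0.000040=7.5000
k=10 src: inc=0.000040, refl=0.000040·-0.200000=-0.0000; V=7.499970+0.000040+-0.000008=7.5000

0 0 source 6.0000
1 1 load 8.0000
2 2 source 7.6000
3 3 load 7.4667
4 4 source 7.4933
5 5 load 7.5022
6 6 source 7.5004
7 7 load 7.4999
8 8 source 7.5000
9 9 load 7.5000
10 10 source 7.5000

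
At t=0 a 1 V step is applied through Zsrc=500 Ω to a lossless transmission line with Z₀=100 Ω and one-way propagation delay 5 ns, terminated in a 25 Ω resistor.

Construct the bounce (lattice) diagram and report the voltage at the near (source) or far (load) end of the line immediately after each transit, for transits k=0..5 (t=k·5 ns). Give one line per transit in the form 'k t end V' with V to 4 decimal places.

Γ_L=-0.600000, Γ_S=0.666667; launch V₁=1·100/600=0.166667
k=0 src: V=0.1667
k=1 load: inc=0.166667, refl=0.166667·-0.600000=-0.1000; V=0.000000+0.166667+-0.100000=0.0667
k=2 src: inc=-0.100000, refl=-0.100000·0.666667=-0.0667; V=0.166667+-0.100000+-0.066667=0.0000
k=3 load: inc=-0.066667, refl=-0.066667·-0.600000=0.0400; V=0.066667+-0.066667+0.040000=0.0400
k=4 src: inc=0.040000, refl=0.040000·0.666667=0.0267; V=0.000000+0.040000+0.026667=0.0667
k=5 load: inc=0.026667, refl=0.026667·-0.600000=-0.0160; V=0.040000+0.026667+-0.016000=0.0507

0 0 source 0.1667
1 5 load 0.0667
2 10 source 0.0000
3 15 load 0.0400
4 20 source 0.0667
5 25 load 0.0507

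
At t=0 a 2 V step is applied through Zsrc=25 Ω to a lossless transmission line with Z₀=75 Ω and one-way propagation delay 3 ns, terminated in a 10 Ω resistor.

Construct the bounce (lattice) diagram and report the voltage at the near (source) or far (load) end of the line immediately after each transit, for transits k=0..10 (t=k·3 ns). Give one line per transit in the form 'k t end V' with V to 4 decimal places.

Γ_L=-0.764706, Γ_S=-0.500000; launch V₁=2·75/100=1.500000
k=0 src: V=1.5000
k=1 load: inc=1.500000, refl=1.500000·-0.764706=-1.1471; V=0.000000+1.500000+-1.147059=0.3529
k=2 src: inc=-1.147059, refl=-1.147059·-0.500000=0.5735; V=1.500000+-1.147059+0.573529=0.9265
k=3 load: inc=0.573529, refl=0.573529·-0.764706=-0.4386; V=0.352941+0.573529+-0.438581=0.4879
k=4 src: inc=-0.438581, refl=-0.438581·-0.500000=0.2193; V=0.926471+-0.438581+0.219291=0.7072
k=5 load: inc=0.219291, refl=0.219291·-0.764706=-0.1677; V=0.487889+0.219291+-0.167693=0.5395
k=6 src: inc=-0.167693, refl=-0.167693·-0.500000=0.0838; V=0.707180+-0.167693+0.083846=0.6233
k=7 load: inc=0.083846, refl=0.083846·-0.764706=-0.0641; V=0.539487+0.083846+-0.064118=0.5592
k=8 src: inc=-0.064118, refl=-0.064118·-0.500000=0.0321; V=0.623334+-0.064118+0.032059=0.5913
k=9 load: inc=0.032059, refl=0.032059·-0.764706=-0.0245; V=0.559216+0.032059+-0.024516=0.5668
k=10 src: inc=-0.024516, refl=-0.024516·-0.500000=0.0123; V=0.591275+-0.024516+0.012258=0.5790

0 0 source 1.5000
1 3 load 0.3529
2 6 source 0.9265
3 9 load 0.4879
4 12 source 0.7072
5 15 load 0.5395
6 18 source 0.6233
7 21 load 0.5592
8 24 source 0.5913
9 27 load 0.5668
10 30 source 0.5790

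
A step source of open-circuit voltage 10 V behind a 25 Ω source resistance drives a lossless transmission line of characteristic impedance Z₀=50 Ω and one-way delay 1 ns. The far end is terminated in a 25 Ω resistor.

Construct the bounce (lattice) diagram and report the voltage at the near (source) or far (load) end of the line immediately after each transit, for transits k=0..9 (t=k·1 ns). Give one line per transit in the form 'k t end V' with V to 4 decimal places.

0 0 source 6.6667
1 1 load 4.4444
2 2 source 5.1852
3 3 load 4.9383
4 4 source 5.0206
5 5 load 4.9931
6 6 source 5.0023
7 7 load 4.9992
8 8 source 5.0003
9 9 load 4.9999

Γ_L=-0.333333, Γ_S=-0.333333; launch V₁=10·50/75=6.666667
k=0 src: V=6.6667
k=1 load: inc=6.666667, refl=6.666667·-0.333333=-2.2222; V=0.000000+6.666667+-2.222222=4.4444
k=2 src: inc=-2.222222, refl=-2.222222·-0.333333=0.7407; V=6.666667+-2.222222+0.740741=5.1852
k=3 load: inc=0.740741, refl=0.740741·-0.333333=-0.2469; V=4.444444+0.740741+-0.246914=4.9383
k=4 src: inc=-0.246914, refl=-0.246914·-0.333333=0.0823; V=5.185185+-0.246914+0.082305=5.0206
k=5 load: inc=0.082305, refl=0.082305·-0.333333=-0.0274; V=4.938272+0.082305+-0.027435=4.9931
k=6 src: inc=-0.027435, refl=-0.027435·-0.333333=0.0091; V=5.020576+-0.027435+0.009145=5.0023
k=7 load: inc=0.009145, refl=0.009145·-0.333333=-0.0030; V=4.993141+0.009145+-0.003048=4.9992
k=8 src: inc=-0.003048, refl=-0.003048·-0.333333=0.0010; V=5.002286+-0.003048+0.001016=5.0003
k=9 load: inc=0.001016, refl=0.001016·-0.333333=-0.0003; V=4.999238+0.001016+-0.000339=4.9999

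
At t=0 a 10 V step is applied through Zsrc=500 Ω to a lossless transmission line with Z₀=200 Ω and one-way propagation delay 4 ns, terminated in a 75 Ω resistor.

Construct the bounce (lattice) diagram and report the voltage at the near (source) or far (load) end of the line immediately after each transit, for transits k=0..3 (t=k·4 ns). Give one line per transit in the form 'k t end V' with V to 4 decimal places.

0 0 source 2.8571
1 4 load 1.5584
2 8 source 1.0019
3 12 load 1.2548

Γ_L=-0.454545, Γ_S=0.428571; launch V₁=10·200/700=2.857143
k=0 src: V=2.8571
k=1 load: inc=2.857143, refl=2.857143·-0.454545=-1.2987; V=0.000000+2.857143+-1.298701=1.5584
k=2 src: inc=-1.298701, refl=-1.298701·0.428571=-0.5566; V=2.857143+-1.298701+-0.556586=1.0019
k=3 load: inc=-0.556586, refl=-0.556586·-0.454545=0.2530; V=1.558442+-0.556586+0.252994=1.2548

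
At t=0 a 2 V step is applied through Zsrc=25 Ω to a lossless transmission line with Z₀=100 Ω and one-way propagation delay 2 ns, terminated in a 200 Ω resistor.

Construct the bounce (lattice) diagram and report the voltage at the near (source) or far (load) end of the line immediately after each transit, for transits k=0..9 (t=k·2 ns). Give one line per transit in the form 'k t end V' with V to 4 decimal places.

Γ_L=0.333333, Γ_S=-0.600000; launch V₁=2·100/125=1.600000
k=0 src: V=1.6000
k=1 load: inc=1.600000, refl=1.600000·0.333333=0.5333; V=0.000000+1.600000+0.533333=2.1333
k=2 src: inc=0.533333, refl=0.533333·-0.600000=-0.3200; V=1.600000+0.533333+-0.320000=1.8133
k=3 load: inc=-0.320000, refl=-0.320000·0.333333=-0.1067; V=2.133333+-0.320000+-0.106667=1.7067
k=4 src: inc=-0.106667, refl=-0.106667·-0.600000=0.0640; V=1.813333+-0.106667+0.064000=1.7707
k=5 load: inc=0.064000, refl=0.064000·0.333333=0.0213; V=1.706667+0.064000+0.021333=1.7920
k=6 src: inc=0.021333, refl=0.021333·-0.600000=-0.0128; V=1.770667+0.021333+-0.012800=1.7792
k=7 load: inc=-0.012800, refl=-0.012800·0.333333=-0.0043; V=1.792000+-0.012800+-0.004267=1.7749
k=8 src: inc=-0.004267, refl=-0.004267·-0.600000=0.0026; V=1.779200+-0.004267+0.002560=1.7775
k=9 load: inc=0.002560, refl=0.002560·0.333333=0.0009; V=1.774933+0.002560+0.000853=1.7783

0 0 source 1.6000
1 2 load 2.1333
2 4 source 1.8133
3 6 load 1.7067
4 8 source 1.7707
5 10 load 1.7920
6 12 source 1.7792
7 14 load 1.7749
8 16 source 1.7775
9 18 load 1.7783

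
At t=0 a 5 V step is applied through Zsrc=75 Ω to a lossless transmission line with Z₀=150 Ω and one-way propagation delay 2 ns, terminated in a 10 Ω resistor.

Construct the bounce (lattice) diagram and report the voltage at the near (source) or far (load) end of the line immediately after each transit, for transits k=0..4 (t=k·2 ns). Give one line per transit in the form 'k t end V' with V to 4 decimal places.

0 0 source 3.3333
1 2 load 0.4167
2 4 source 1.3889
3 6 load 0.5382
4 8 source 0.8218

Γ_L=-0.875000, Γ_S=-0.333333; launch V₁=5·150/225=3.333333
k=0 src: V=3.3333
k=1 load: inc=3.333333, refl=3.333333·-0.875000=-2.9167; V=0.000000+3.333333+-2.916667=0.4167
k=2 src: inc=-2.916667, refl=-2.916667·-0.333333=0.9722; V=3.333333+-2.916667+0.972222=1.3889
k=3 load: inc=0.972222, refl=0.972222·-0.875000=-0.8507; V=0.416667+0.972222+-0.850694=0.5382
k=4 src: inc=-0.850694, refl=-0.850694·-0.333333=0.2836; V=1.388889+-0.850694+0.283565=0.8218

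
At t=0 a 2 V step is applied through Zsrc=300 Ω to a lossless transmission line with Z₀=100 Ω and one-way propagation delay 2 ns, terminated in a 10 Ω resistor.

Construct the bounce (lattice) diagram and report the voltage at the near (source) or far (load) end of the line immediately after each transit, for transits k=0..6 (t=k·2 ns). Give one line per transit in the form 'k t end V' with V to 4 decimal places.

Γ_L=-0.818182, Γ_S=0.500000; launch V₁=2·100/400=0.500000
k=0 src: V=0.5000
k=1 load: inc=0.500000, refl=0.500000·-0.818182=-0.4091; V=0.000000+0.500000+-0.409091=0.0909
k=2 src: inc=-0.409091, refl=-0.409091·0.500000=-0.2045; V=0.500000+-0.409091+-0.204545=-0.1136
k=3 load: inc=-0.204545, refl=-0.204545·-0.818182=0.1674; V=0.090909+-0.204545+0.167355=0.0537
k=4 src: inc=0.167355, refl=0.167355·0.500000=0.0837; V=-0.113636+0.167355+0.083678=0.1374
k=5 load: inc=0.083678, refl=0.083678·-0.818182=-0.0685; V=0.053719+0.083678+-0.068464=0.0689
k=6 src: inc=-0.068464, refl=-0.068464·0.500000=-0.0342; V=0.137397+-0.068464+-0.034232=0.0347

0 0 source 0.5000
1 2 load 0.0909
2 4 source -0.1136
3 6 load 0.0537
4 8 source 0.1374
5 10 load 0.0689
6 12 source 0.0347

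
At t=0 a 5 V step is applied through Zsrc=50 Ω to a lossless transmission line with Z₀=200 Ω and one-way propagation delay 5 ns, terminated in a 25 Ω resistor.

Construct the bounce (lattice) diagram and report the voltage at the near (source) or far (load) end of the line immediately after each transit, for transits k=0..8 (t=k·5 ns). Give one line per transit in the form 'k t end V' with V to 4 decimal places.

0 0 source 4.0000
1 5 load 0.8889
2 10 source 2.7556
3 15 load 1.3037
4 20 source 2.1748
5 25 load 1.4973
6 30 source 1.9038
7 35 load 1.5876
8 40 source 1.7773

Γ_L=-0.777778, Γ_S=-0.600000; launch V₁=5·200/250=4.000000
k=0 src: V=4.0000
k=1 load: inc=4.000000, refl=4.000000·-0.777778=-3.1111; V=0.000000+4.000000+-3.111111=0.8889
k=2 src: inc=-3.111111, refl=-3.111111·-0.600000=1.8667; V=4.000000+-3.111111+1.866667=2.7556
k=3 load: inc=1.866667, refl=1.866667·-0.777778=-1.4519; V=0.888889+1.866667+-1.451852=1.3037
k=4 src: inc=-1.451852, refl=-1.451852·-0.600000=0.8711; V=2.755556+-1.451852+0.871111=2.1748
k=5 load: inc=0.871111, refl=0.871111·-0.777778=-0.6775; V=1.303704+0.871111+-0.677531=1.4973
k=6 src: inc=-0.677531, refl=-0.677531·-0.600000=0.4065; V=2.174815+-0.677531+0.406519=1.9038
k=7 load: inc=0.406519, refl=0.406519·-0.777778=-0.3162; V=1.497284+0.406519+-0.316181=1.5876
k=8 src: inc=-0.316181, refl=-0.316181·-0.600000=0.1897; V=1.903802+-0.316181+0.189709=1.7773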